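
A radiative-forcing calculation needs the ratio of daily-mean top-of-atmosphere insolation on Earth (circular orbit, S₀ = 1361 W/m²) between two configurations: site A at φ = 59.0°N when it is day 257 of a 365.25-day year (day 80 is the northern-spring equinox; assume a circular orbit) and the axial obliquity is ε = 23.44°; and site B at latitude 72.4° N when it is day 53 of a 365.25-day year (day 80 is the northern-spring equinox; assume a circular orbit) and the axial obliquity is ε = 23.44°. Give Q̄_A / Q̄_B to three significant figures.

Q̄_A / Q̄_B ≈ 7.03

— Configuration A (φ=+59.0°):
Solar longitude: λ_s = 360° × (257 − 80)/365.25 = 174.456°.
sin δ = sin 23.44° × sin 174.456° = 0.03843, so δ = +2.203°.
cos H₀ = −tan(+59.0°) tan(+2.203°) = -0.0640, H₀ = 1.6348 rad.
Bracket: H₀ sin φ sin δ + cos φ cos δ sin H₀ = 1.6348×0.85717×0.03843 + 0.51504×0.99926×0.99795 = 0.053852 + 0.513604 = 0.567456.
Q̄ = (S₀/π) × [bracket] = (1361/π) × 0.567456 = 245.83 W/m².
— Configuration B (φ=+72.4°):
Solar longitude: λ_s = 360° × (53 − 80)/365.25 = -26.612°, i.e. -26.612° + 360° = 333.388°.
sin δ = sin 23.44° × sin 333.388° = -0.17819, so δ = -10.264°.
cos H₀ = −tan(+72.4°) tan(-10.264°) = 0.5709, H₀ = 0.9633 rad.
Bracket: H₀ sin φ sin δ + cos φ cos δ sin H₀ = 0.9633×0.95319×-0.17819 + 0.30237×0.98400×0.82105 = -0.163615 + 0.244289 = 0.080674.
Q̄ = (S₀/π) × [bracket] = (1361/π) × 0.080674 = 34.950 W/m².
Ratio Q̄_A / Q̄_B = 245.83 / 34.950 = 7.034.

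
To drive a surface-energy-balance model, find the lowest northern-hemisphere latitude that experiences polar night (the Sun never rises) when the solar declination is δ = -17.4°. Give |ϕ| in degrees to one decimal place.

Polar night requires cos h₀ = −tan ϕ tan δ ≥ 1, i.e. tan ϕ tan δ ≤ −1.
The boundary is |tan ϕ| · |tan δ| = 1, so |ϕ| = 90° − |δ| = 90° − 17.4° = 72.6° in the northern hemisphere.

|ϕ| = 72.6°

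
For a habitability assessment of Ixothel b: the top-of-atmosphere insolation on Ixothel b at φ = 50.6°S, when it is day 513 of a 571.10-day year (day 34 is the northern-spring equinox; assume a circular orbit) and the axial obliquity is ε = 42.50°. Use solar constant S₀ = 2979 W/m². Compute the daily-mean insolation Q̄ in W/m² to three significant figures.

Q̄ ≈ 1.35e+03 W/m²

Solar longitude: λ_s = 360° × (513 − 34)/571.10 = 301.944°.
sin δ = sin 42.50° × sin 301.944° = -0.57329, so δ = -34.980°.
cos H₀ = −tan(-50.6°) tan(-34.980°) = -0.8518, H₀ = 2.5902 rad.
Bracket: H₀ sin φ sin δ + cos φ cos δ sin H₀ = 2.5902×-0.77273×-0.57329 + 0.63473×0.81936×0.52386 = 1.147454 + 0.272445 = 1.419899.
Q̄ = (S₀/π) × [bracket] = (2979/π) × 1.419899 = 1346 W/m².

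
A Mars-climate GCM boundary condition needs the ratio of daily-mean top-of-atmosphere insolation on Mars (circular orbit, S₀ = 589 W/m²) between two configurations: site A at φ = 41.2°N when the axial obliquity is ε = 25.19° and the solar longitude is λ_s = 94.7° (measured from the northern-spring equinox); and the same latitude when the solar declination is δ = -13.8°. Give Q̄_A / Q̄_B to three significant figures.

— Configuration A (φ=+41.2°):
Solar declination: sin δ = sin ε · sin λ_s = sin 25.19° × sin 94.7° = 0.42419, so δ = +25.099°.
cos H₀ = −tan(+41.2°) tan(+25.099°) = -0.4101, H₀ = 1.9933 rad.
Bracket: H₀ sin φ sin δ + cos φ cos δ sin H₀ = 1.9933×0.65869×0.42419 + 0.75241×0.90557×0.91205 = 0.556947 + 0.621434 = 1.178381.
Q̄ = (S₀/π) × [bracket] = (589/π) × 1.178381 = 220.93 W/m².
— Configuration B (φ=+41.2°):
cos H₀ = −tan(+41.2°) tan(-13.800°) = 0.2150, H₀ = 1.3541 rad.
Bracket: H₀ sin φ sin δ + cos φ cos δ sin H₀ = 1.3541×0.65869×-0.23853 + 0.75241×0.97113×0.97661 = -0.212753 + 0.713597 = 0.500844.
Q̄ = (S₀/π) × [bracket] = (589/π) × 0.500844 = 93.900 W/m².
Ratio Q̄_A / Q̄_B = 220.93 / 93.900 = 2.353.

Q̄_A / Q̄_B ≈ 2.35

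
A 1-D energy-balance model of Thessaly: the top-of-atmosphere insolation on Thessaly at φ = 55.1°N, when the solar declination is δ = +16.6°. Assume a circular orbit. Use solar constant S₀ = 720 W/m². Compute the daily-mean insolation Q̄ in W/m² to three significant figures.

Q̄ ≈ 222 W/m²

cos H₀ = −tan(+55.1°) tan(+16.600°) = -0.4273, H₀ = 2.0123 rad.
Bracket: H₀ sin φ sin δ + cos φ cos δ sin H₀ = 2.0123×0.82015×0.28569 + 0.57215×0.95832×0.90409 = 0.471499 + 0.495715 = 0.967214.
Q̄ = (S₀/π) × [bracket] = (720/π) × 0.967214 = 221.7 W/m².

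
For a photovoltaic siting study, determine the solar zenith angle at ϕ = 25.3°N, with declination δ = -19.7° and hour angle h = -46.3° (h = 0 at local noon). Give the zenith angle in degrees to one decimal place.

cos θ_z = sin ϕ sin δ + cos ϕ cos δ cos h = -0.144060 + 0.588056 = 0.443996.
θ_z = arccos(0.443996) = 63.6°.

θ_z = 63.6°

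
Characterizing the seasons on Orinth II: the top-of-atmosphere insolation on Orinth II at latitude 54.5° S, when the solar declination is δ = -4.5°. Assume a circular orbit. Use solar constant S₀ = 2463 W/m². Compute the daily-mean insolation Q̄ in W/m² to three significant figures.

Q̄ ≈ 535 W/m²

cos H₀ = −tan(-54.5°) tan(-4.500°) = -0.1103, H₀ = 1.6814 rad.
Bracket: H₀ sin φ sin δ + cos φ cos δ sin H₀ = 1.6814×-0.81412×-0.07846 + 0.58070×0.99692×0.99389 = 0.107401 + 0.575374 = 0.682775.
Q̄ = (S₀/π) × [bracket] = (2463/π) × 0.682775 = 535.3 W/m².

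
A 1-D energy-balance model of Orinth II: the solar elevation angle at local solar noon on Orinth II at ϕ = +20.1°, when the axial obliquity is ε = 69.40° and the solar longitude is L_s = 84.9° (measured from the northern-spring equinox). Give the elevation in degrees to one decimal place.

Solar declination: sin δ = sin ε · sin L_s = sin 69.40° × sin 84.9° = 0.93235, so δ = +68.805°.
At local noon the hour angle is zero, so the zenith angle equals |ϕ − δ| = |+20.1° − (+68.805°)| = 48.705°.
Elevation = 90° − 48.705° = 41.3°.

41.3°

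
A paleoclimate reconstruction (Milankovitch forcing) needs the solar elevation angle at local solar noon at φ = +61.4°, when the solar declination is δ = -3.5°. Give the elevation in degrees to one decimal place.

25.1°

At local noon the hour angle is zero, so the zenith angle equals |φ − δ| = |+61.4° − (-3.500°)| = 64.900°.
Elevation = 90° − 64.900° = 25.1°.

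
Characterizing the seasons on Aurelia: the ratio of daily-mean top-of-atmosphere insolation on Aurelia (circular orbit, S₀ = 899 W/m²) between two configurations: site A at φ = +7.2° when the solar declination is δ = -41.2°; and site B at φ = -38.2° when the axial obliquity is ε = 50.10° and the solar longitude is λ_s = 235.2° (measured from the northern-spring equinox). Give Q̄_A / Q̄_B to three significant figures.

Q̄_A / Q̄_B ≈ 0.460

— Configuration A (φ=+7.2°):
cos H₀ = −tan(+7.2°) tan(-41.200°) = 0.1106, H₀ = 1.4600 rad.
Bracket: H₀ sin φ sin δ + cos φ cos δ sin H₀ = 1.4600×0.12533×-0.65869 + 0.99211×0.75241×0.99387 = -0.120528 + 0.741898 = 0.621370.
Q̄ = (S₀/π) × [bracket] = (899/π) × 0.621370 = 177.81 W/m².
— Configuration B (φ=-38.2°):
Solar declination: sin δ = sin ε · sin λ_s = sin 50.10° × sin 235.2° = -0.62996, so δ = -39.047°.
cos H₀ = −tan(-38.2°) tan(-39.047°) = -0.6383, H₀ = 2.2631 rad.
Bracket: H₀ sin φ sin δ + cos φ cos δ sin H₀ = 2.2631×-0.61841×-0.62996 + 0.78586×0.77663×0.76978 = 0.881644 + 0.469814 = 1.351458.
Q̄ = (S₀/π) × [bracket] = (899/π) × 1.351458 = 386.73 W/m².
Ratio Q̄_A / Q̄_B = 177.81 / 386.73 = 0.4598.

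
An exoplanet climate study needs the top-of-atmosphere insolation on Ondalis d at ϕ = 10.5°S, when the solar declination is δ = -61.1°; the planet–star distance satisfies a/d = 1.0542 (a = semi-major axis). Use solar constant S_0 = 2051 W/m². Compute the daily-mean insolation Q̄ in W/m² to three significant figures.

cos h₀ = −tan(-10.5°) tan(-61.100°) = -0.3357, h₀ = 1.9132 rad.
Bracket: h₀ sin ϕ sin δ + cos ϕ cos δ sin h₀ = 1.9132×-0.18224×-0.87546 + 0.98325×0.48328×0.94195 = 0.305239 + 0.447601 = 0.752840.
Inverse-square distance factor (a/d)² = 1.0542² = 1.111338.
Q̄ = (S_0/π) × 1.111338 × [bracket] = (2051/π) × 1.111338 × 0.752840 = 546.2 W/m².

Q̄ ≈ 546 W/m²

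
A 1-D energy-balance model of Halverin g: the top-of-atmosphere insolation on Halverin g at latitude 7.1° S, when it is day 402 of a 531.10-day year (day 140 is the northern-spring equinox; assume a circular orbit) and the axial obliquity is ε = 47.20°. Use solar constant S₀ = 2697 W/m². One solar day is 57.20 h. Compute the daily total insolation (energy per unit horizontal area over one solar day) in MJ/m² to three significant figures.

Solar longitude: λ_s = 360° × (402 − 140)/531.10 = 177.594°.
sin δ = sin 47.20° × sin 177.594° = 0.03081, so δ = +1.765°.
cos H₀ = −tan(-7.1°) tan(+1.765°) = 0.0038, H₀ = 1.5670 rad.
Bracket: H₀ sin φ sin δ + cos φ cos δ sin H₀ = 1.5670×-0.12360×0.03081 + 0.99233×0.99953×0.99999 = -0.005967 + 0.991854 = 0.985887.
Q̄ = (S₀/π) × [bracket] = (2697/π) × 0.985887 = 846.37 W/m².
Daily total = Q̄ × 57.20 h × 3600 s/h = 846.37 × 57.20 × 3600 / 10⁶ = 174.3 MJ/m².

174 MJ/m²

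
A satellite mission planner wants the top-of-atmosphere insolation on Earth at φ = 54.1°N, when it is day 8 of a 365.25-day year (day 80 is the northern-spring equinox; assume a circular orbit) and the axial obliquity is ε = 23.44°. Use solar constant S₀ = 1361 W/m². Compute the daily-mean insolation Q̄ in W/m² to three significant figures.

Q̄ ≈ 66.2 W/m²

Solar longitude: λ_s = 360° × (8 − 80)/365.25 = -70.965°, i.e. -70.965° + 360° = 289.035°.
sin δ = sin 23.44° × sin 289.035° = -0.37604, so δ = -22.088°.
cos H₀ = −tan(+54.1°) tan(-22.088°) = 0.5606, H₀ = 0.9757 rad.
Bracket: H₀ sin φ sin δ + cos φ cos δ sin H₀ = 0.9757×0.81004×-0.37604 + 0.58637×0.92660×0.82807 = -0.297205 + 0.449916 = 0.152711.
Q̄ = (S₀/π) × [bracket] = (1361/π) × 0.152711 = 66.16 W/m².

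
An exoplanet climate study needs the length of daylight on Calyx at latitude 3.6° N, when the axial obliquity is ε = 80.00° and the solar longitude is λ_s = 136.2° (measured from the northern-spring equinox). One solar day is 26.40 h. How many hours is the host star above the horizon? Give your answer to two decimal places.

13.69 h

Solar declination: sin δ = sin ε · sin λ_s = sin 80.00° × sin 136.2° = 0.68163, so δ = +42.971°.
cos H₀ = −tan φ · tan δ = −tan(+3.6°) × tan(+42.971°) = -0.0586, so H₀ = 1.6294 rad = 93.36°.
Daylight = 2H₀/(2π) × 26.40 h = (1.6294/π) × 26.40 = 13.69 h.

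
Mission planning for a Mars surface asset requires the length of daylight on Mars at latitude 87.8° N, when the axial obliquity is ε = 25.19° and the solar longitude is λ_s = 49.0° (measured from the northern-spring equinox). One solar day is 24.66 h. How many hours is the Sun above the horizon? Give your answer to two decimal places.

Solar declination: sin δ = sin ε · sin λ_s = sin 25.19° × sin 49.0° = 0.32122, so δ = +18.737°.
Sunrise equation: cos H₀ = −tan φ · tan δ = -8.8295 ≤ −1, so the Sun never sets (polar day) and H₀ = π.
Daylight = 2H₀/(2π) × 24.66 h = (3.1416/π) × 24.66 = 24.66 h.

24.66 h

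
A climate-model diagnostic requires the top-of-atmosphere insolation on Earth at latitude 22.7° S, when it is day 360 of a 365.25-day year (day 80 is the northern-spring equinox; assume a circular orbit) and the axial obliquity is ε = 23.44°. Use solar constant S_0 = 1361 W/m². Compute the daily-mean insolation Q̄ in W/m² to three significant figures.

Q̄ ≈ 477 W/m²

Solar longitude: L_s = 360° × (360 − 80)/365.25 = 275.975°.
sin δ = sin 23.44° × sin 275.975° = -0.39563, so δ = -23.305°.
cos h₀ = −tan(-22.7°) tan(-23.305°) = -0.1802, h₀ = 1.7520 rad.
Bracket: h₀ sin ϕ sin δ + cos ϕ cos δ sin h₀ = 1.7520×-0.38591×-0.39563 + 0.92254×0.91841×0.98363 = 0.267491 + 0.833400 = 1.100891.
Q̄ = (S_0/π) × [bracket] = (1361/π) × 1.100891 = 476.9 W/m².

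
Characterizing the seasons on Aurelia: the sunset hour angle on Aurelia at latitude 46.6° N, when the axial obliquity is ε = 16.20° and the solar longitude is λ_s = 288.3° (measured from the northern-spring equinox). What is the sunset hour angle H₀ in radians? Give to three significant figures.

H₀ = 1.28 rad

Solar declination: sin δ = sin ε · sin λ_s = sin 16.20° × sin 288.3° = -0.26488, so δ = -15.360°.
cos H₀ = −tan φ · tan δ = −tan(+46.6°) × tan(-15.360°) = 0.2905, so H₀ = 1.2761 rad = 73.11°.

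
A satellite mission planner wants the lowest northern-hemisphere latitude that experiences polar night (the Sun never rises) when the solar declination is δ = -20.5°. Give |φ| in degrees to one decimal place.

Polar night requires cos H₀ = −tan φ tan δ ≥ 1, i.e. tan φ tan δ ≤ −1.
The boundary is |tan φ| · |tan δ| = 1, so |φ| = 90° − |δ| = 90° − 20.5° = 69.5° in the northern hemisphere.

|φ| = 69.5°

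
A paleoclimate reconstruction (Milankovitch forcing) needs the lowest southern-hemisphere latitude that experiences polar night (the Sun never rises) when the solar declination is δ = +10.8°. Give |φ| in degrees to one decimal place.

|φ| = 79.2°

Polar night requires cos H₀ = −tan φ tan δ ≥ 1, i.e. tan φ tan δ ≤ −1.
The boundary is |tan φ| · |tan δ| = 1, so |φ| = 90° − |δ| = 90° − 10.8° = 79.2° in the southern hemisphere.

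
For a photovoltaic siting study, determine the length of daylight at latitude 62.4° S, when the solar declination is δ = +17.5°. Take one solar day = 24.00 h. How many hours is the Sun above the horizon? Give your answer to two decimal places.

cos h₀ = −tan ϕ · tan δ = −tan(-62.4°) × tan(+17.500°) = 0.6031, so h₀ = 0.9234 rad = 52.91°.
Daylight = 2h₀/(2π) × 24.00 h = (0.9234/π) × 24.00 = 7.05 h.

7.05 h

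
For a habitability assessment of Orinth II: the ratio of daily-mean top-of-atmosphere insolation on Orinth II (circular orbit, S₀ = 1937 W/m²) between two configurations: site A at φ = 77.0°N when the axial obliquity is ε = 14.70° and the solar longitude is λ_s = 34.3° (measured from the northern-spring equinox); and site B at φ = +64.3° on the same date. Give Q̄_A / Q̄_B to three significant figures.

Q̄_A / Q̄_B ≈ 0.748

— Configuration A (φ=+77.0°):
Solar declination: sin δ = sin ε · sin λ_s = sin 14.70° × sin 34.3° = 0.14300, so δ = +8.221°.
cos H₀ = −tan(+77.0°) tan(+8.221°) = -0.6258, H₀ = 2.2470 rad.
Bracket: H₀ sin φ sin δ + cos φ cos δ sin H₀ = 2.2470×0.97437×0.14300 + 0.22495×0.98972×0.77996 = 0.313086 + 0.173648 = 0.486734.
Q̄ = (S₀/π) × [bracket] = (1937/π) × 0.486734 = 300.10 W/m².
— Configuration B (φ=+64.3°):
cos H₀ = −tan(+64.3°) tan(+8.221°) = -0.3002, H₀ = 1.8757 rad.
Bracket: H₀ sin φ sin δ + cos φ cos δ sin H₀ = 1.8757×0.90108×0.14300 + 0.43366×0.98972×0.95387 = 0.241692 + 0.409403 = 0.651095.
Q̄ = (S₀/π) × [bracket] = (1937/π) × 0.651095 = 401.44 W/m².
Ratio Q̄_A / Q̄_B = 300.10 / 401.44 = 0.7476.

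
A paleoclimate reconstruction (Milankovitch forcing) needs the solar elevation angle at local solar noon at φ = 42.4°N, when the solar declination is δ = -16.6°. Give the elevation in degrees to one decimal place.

At local noon the hour angle is zero, so the zenith angle equals |φ − δ| = |+42.4° − (-16.600°)| = 59.000°.
Elevation = 90° − 59.000° = 31.0°.

31.0°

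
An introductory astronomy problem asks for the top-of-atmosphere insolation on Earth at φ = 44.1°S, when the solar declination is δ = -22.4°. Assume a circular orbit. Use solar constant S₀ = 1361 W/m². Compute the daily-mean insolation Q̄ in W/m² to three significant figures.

Q̄ ≈ 491 W/m²

cos H₀ = −tan(-44.1°) tan(-22.400°) = -0.3994, H₀ = 1.9817 rad.
Bracket: H₀ sin φ sin δ + cos φ cos δ sin H₀ = 1.9817×-0.69591×-0.38107 + 0.71813×0.92455×0.91677 = 0.525528 + 0.608687 = 1.134215.
Q̄ = (S₀/π) × [bracket] = (1361/π) × 1.134215 = 491.4 W/m².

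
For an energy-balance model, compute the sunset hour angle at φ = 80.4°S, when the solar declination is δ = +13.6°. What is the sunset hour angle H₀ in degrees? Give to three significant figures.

H₀ = 0.00°

cos H₀ = −tan φ · tan δ = 1.4303 ≥ 1, so the Sun never rises (polar night) and H₀ = 0.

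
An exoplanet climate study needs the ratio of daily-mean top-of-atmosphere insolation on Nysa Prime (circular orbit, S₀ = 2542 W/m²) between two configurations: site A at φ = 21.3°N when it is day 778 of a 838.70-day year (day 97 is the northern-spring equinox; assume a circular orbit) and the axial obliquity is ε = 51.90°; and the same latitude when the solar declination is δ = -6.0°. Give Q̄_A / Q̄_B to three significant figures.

— Configuration A (φ=+21.3°):
Solar longitude: λ_s = 360° × (778 − 97)/838.70 = 292.310°.
sin δ = sin 51.90° × sin 292.310° = -0.72803, so δ = -46.722°.
cos H₀ = −tan(+21.3°) tan(-46.722°) = 0.4140, H₀ = 1.1439 rad.
Bracket: H₀ sin φ sin δ + cos φ cos δ sin H₀ = 1.1439×0.36325×-0.72803 + 0.93169×0.68554×0.91026 = -0.302512 + 0.581393 = 0.278881.
Q̄ = (S₀/π) × [bracket] = (2542/π) × 0.278881 = 225.65 W/m².
— Configuration B (φ=+21.3°):
cos H₀ = −tan(+21.3°) tan(-6.000°) = 0.0410, H₀ = 1.5298 rad.
Bracket: H₀ sin φ sin δ + cos φ cos δ sin H₀ = 1.5298×0.36325×-0.10453 + 0.93169×0.99452×0.99916 = -0.058087 + 0.925806 = 0.867719.
Q̄ = (S₀/π) × [bracket] = (2542/π) × 0.867719 = 702.11 W/m².
Ratio Q̄_A / Q̄_B = 225.65 / 702.11 = 0.3214.

Q̄_A / Q̄_B ≈ 0.321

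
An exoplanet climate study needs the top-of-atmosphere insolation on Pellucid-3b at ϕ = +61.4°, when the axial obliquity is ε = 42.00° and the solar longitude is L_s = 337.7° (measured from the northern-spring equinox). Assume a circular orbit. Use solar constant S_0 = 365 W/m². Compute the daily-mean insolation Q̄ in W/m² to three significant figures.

Solar declination: sin δ = sin ε · sin L_s = sin 42.00° × sin 337.7° = -0.25391, so δ = -14.709°.
cos h₀ = −tan(+61.4°) tan(-14.709°) = 0.4815, h₀ = 1.0685 rad.
Bracket: h₀ sin ϕ sin δ + cos ϕ cos δ sin h₀ = 1.0685×0.87798×-0.25391 + 0.47869×0.96723×0.87646 = -0.238198 + 0.405804 = 0.167606.
Q̄ = (S_0/π) × [bracket] = (365/π) × 0.167606 = 19.47 W/m².

Q̄ ≈ 19.5 W/m²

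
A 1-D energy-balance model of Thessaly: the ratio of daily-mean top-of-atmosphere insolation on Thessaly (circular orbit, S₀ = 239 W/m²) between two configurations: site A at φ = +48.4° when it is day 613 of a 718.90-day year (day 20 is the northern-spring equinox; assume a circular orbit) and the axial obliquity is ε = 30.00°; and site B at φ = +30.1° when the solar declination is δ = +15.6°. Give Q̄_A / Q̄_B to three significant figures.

Q̄_A / Q̄_B ≈ 0.158

— Configuration A (φ=+48.4°):
Solar longitude: λ_s = 360° × (613 − 20)/718.90 = 296.954°.
sin δ = sin 30.00° × sin 296.954° = -0.44569, so δ = -26.467°.
cos H₀ = −tan(+48.4°) tan(-26.467°) = 0.5608, H₀ = 0.9755 rad.
Bracket: H₀ sin φ sin δ + cos φ cos δ sin H₀ = 0.9755×0.74780×-0.44569 + 0.66393×0.89519×0.82798 = -0.325121 + 0.492105 = 0.166984.
Q̄ = (S₀/π) × [bracket] = (239/π) × 0.166984 = 12.703 W/m².
— Configuration B (φ=+30.1°):
cos H₀ = −tan(+30.1°) tan(+15.600°) = -0.1618, H₀ = 1.7334 rad.
Bracket: H₀ sin φ sin δ + cos φ cos δ sin H₀ = 1.7334×0.50151×0.26892 + 0.86515×0.96316×0.98682 = 0.233777 + 0.822295 = 1.056072.
Q̄ = (S₀/π) × [bracket] = (239/π) × 1.056072 = 80.342 W/m².
Ratio Q̄_A / Q̄_B = 12.703 / 80.342 = 0.1581.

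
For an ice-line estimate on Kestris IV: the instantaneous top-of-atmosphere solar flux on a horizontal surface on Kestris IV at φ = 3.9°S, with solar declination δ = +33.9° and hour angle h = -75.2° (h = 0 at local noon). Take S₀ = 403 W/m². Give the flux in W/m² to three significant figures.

70.0 W/m²

cos θ_z = sin φ sin δ + cos φ cos δ cos h = -0.037935 + 0.211532 = 0.173597.
Flux = S₀ · cos θ_z = 403 × 0.173597 = 69.96 W/m².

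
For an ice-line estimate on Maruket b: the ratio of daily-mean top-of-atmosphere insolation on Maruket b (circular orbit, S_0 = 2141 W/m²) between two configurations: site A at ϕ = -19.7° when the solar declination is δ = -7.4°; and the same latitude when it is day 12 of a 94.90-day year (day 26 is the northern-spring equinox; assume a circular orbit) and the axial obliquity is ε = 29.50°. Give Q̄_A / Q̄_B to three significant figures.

— Configuration A (ϕ=-19.7°):
cos h₀ = −tan(-19.7°) tan(-7.400°) = -0.0465, h₀ = 1.6173 rad.
Bracket: h₀ sin ϕ sin δ + cos ϕ cos δ sin h₀ = 1.6173×-0.33710×-0.12880 + 0.94147×0.99167×0.99892 = 0.070221 + 0.932619 = 1.002840.
Q̄ = (S_0/π) × [bracket] = (2141/π) × 1.002840 = 683.44 W/m².
— Configuration B (ϕ=-19.7°):
Solar longitude: L_s = 360° × (12 − 26)/94.90 = -53.109°, i.e. -53.109° + 360° = 306.891°.
sin δ = sin 29.50° × sin 306.891° = -0.39383, so δ = -23.193°.
cos h₀ = −tan(-19.7°) tan(-23.193°) = -0.1534, h₀ = 1.7248 rad.
Bracket: h₀ sin ϕ sin δ + cos ϕ cos δ sin h₀ = 1.7248×-0.33710×-0.39383 + 0.94147×0.91918×0.98816 = 0.228985 + 0.855134 = 1.084119.
Q̄ = (S_0/π) × [bracket] = (2141/π) × 1.084119 = 738.83 W/m².
Ratio Q̄_A / Q̄_B = 683.44 / 738.83 = 0.9250.

Q̄_A / Q̄_B ≈ 0.925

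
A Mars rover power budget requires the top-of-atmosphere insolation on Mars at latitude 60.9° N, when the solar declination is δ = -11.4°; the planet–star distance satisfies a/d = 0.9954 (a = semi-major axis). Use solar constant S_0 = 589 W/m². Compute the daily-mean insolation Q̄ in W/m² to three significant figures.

Q̄ ≈ 44.0 W/m²

cos h₀ = −tan(+60.9°) tan(-11.400°) = 0.3623, h₀ = 1.2001 rad.
Bracket: h₀ sin ϕ sin δ + cos ϕ cos δ sin h₀ = 1.2001×0.87377×-0.19766 + 0.48634×0.98027×0.93207 = -0.207269 + 0.444359 = 0.237090.
Inverse-square distance factor (a/d)² = 0.9954² = 0.990821.
Q̄ = (S_0/π) × 0.990821 × [bracket] = (589/π) × 0.990821 × 0.237090 = 44.04 W/m².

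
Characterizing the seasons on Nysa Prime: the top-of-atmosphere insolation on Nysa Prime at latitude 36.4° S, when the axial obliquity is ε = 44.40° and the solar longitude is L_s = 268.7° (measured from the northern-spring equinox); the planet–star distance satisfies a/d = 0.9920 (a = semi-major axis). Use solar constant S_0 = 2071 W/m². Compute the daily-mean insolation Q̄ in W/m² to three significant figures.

Solar declination: sin δ = sin ε · sin L_s = sin 44.40° × sin 268.7° = -0.69948, so δ = -44.386°.
cos h₀ = −tan(-36.4°) tan(-44.386°) = -0.7216, h₀ = 2.3769 rad.
Bracket: h₀ sin ϕ sin δ + cos ϕ cos δ sin h₀ = 2.3769×-0.59342×-0.69948 + 0.80489×0.71465×0.69229 = 0.986617 + 0.398215 = 1.384832.
Inverse-square distance factor (a/d)² = 0.9920² = 0.984064.
Q̄ = (S_0/π) × 0.984064 × [bracket] = (2071/π) × 0.984064 × 1.384832 = 898.4 W/m².

Q̄ ≈ 898 W/m²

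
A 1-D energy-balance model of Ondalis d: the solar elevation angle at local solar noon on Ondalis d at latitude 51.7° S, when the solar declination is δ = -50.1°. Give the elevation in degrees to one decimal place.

At local noon the hour angle is zero, so the zenith angle equals |ϕ − δ| = |-51.7° − (-50.100°)| = 1.600°.
Elevation = 90° − 1.600° = 88.4°.

88.4°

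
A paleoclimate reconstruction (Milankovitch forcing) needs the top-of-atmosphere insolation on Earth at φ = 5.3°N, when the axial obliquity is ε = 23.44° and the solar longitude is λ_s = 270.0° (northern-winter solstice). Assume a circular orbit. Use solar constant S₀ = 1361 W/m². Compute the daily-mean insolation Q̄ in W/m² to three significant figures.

Solar declination: sin δ = sin ε · sin λ_s = sin 23.44° × sin 270.0° = -0.39779, so δ = -23.440°.
cos H₀ = −tan(+5.3°) tan(-23.440°) = 0.0402, H₀ = 1.5306 rad.
Bracket: H₀ sin φ sin δ + cos φ cos δ sin H₀ = 1.5306×0.09237×-0.39779 + 0.99572×0.91748×0.99919 = -0.056240 + 0.912813 = 0.856573.
Q̄ = (S₀/π) × [bracket] = (1361/π) × 0.856573 = 371.1 W/m².

Q̄ ≈ 371 W/m²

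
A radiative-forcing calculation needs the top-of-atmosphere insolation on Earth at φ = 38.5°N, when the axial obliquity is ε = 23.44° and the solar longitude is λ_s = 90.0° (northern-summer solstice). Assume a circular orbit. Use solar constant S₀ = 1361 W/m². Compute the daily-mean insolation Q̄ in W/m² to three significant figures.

Q̄ ≈ 498 W/m²

Solar declination: sin δ = sin ε · sin λ_s = sin 23.44° × sin 90.0° = 0.39779, so δ = +23.440°.
cos H₀ = −tan(+38.5°) tan(+23.440°) = -0.3449, H₀ = 1.9229 rad.
Bracket: H₀ sin φ sin δ + cos φ cos δ sin H₀ = 1.9229×0.62251×0.39779 + 0.78261×0.91748×0.93865 = 0.476164 + 0.673978 = 1.150142.
Q̄ = (S₀/π) × [bracket] = (1361/π) × 1.150142 = 498.3 W/m².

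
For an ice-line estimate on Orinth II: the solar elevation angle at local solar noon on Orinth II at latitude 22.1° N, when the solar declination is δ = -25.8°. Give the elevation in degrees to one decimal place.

42.1°

At local noon the hour angle is zero, so the zenith angle equals |ϕ − δ| = |+22.1° − (-25.800°)| = 47.900°.
Elevation = 90° − 47.900° = 42.1°.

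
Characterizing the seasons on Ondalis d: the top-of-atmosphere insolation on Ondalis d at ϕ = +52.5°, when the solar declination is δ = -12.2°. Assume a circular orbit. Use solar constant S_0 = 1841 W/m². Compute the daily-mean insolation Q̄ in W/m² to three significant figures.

cos h₀ = −tan(+52.5°) tan(-12.200°) = 0.2818, h₀ = 1.2852 rad.
Bracket: h₀ sin ϕ sin δ + cos ϕ cos δ sin h₀ = 1.2852×0.79335×-0.21132 + 0.60876×0.97742×0.95948 = -0.215465 + 0.570904 = 0.355439.
Q̄ = (S_0/π) × [bracket] = (1841/π) × 0.355439 = 208.3 W/m².

Q̄ ≈ 208 W/m²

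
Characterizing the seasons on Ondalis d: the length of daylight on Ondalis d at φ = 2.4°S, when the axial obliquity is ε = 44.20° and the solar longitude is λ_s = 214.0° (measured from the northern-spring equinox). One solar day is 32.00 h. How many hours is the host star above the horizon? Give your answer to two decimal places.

Solar declination: sin δ = sin ε · sin λ_s = sin 44.20° × sin 214.0° = -0.38985, so δ = -22.945°.
cos H₀ = −tan φ · tan δ = −tan(-2.4°) × tan(-22.945°) = -0.0177, so H₀ = 1.5885 rad = 91.02°.
Daylight = 2H₀/(2π) × 32.00 h = (1.5885/π) × 32.00 = 16.18 h.

16.18 h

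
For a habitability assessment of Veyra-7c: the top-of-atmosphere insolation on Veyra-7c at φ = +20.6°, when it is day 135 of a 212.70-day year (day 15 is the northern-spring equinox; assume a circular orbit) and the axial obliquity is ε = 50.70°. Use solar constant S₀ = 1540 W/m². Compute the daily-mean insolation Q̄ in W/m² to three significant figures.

Solar longitude: λ_s = 360° × (135 − 15)/212.70 = 203.103°.
sin δ = sin 50.70° × sin 203.103° = -0.30364, so δ = -17.677°.
cos H₀ = −tan(+20.6°) tan(-17.677°) = 0.1198, H₀ = 1.4507 rad.
Bracket: H₀ sin φ sin δ + cos φ cos δ sin H₀ = 1.4507×0.35184×-0.30364 + 0.93606×0.95279×0.99280 = -0.154982 + 0.885447 = 0.730465.
Q̄ = (S₀/π) × [bracket] = (1540/π) × 0.730465 = 358.1 W/m².

Q̄ ≈ 358 W/m²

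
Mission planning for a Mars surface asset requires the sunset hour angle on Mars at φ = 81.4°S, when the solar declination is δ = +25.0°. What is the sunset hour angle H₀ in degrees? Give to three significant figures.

cos H₀ = −tan φ · tan δ = 3.0833 ≥ 1, so the Sun never rises (polar night) and H₀ = 0.

H₀ = 0.00°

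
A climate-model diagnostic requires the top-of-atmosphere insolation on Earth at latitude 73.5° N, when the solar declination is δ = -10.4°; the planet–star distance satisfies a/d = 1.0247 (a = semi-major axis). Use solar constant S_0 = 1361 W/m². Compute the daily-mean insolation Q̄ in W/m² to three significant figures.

Q̄ ≈ 28.7 W/m²

cos h₀ = −tan(+73.5°) tan(-10.400°) = 0.6196, h₀ = 0.9026 rad.
Bracket: h₀ sin ϕ sin δ + cos ϕ cos δ sin h₀ = 0.9026×0.95882×-0.18052 + 0.28402×0.98357×0.78492 = -0.156228 + 0.219270 = 0.063042.
Inverse-square distance factor (a/d)² = 1.0247² = 1.050010.
Q̄ = (S_0/π) × 1.050010 × [bracket] = (1361/π) × 1.050010 × 0.063042 = 28.68 W/m².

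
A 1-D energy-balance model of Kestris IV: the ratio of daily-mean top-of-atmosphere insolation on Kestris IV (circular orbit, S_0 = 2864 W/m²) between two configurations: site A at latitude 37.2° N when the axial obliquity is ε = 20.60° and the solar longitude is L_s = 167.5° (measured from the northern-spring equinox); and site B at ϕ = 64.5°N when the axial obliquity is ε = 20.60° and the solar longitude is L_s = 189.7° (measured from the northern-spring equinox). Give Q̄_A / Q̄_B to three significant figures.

Q̄_A / Q̄_B ≈ 2.49

— Configuration A (ϕ=+37.2°):
Solar declination: sin δ = sin ε · sin L_s = sin 20.60° × sin 167.5° = 0.07615, so δ = +4.367°.
cos h₀ = −tan(+37.2°) tan(+4.367°) = -0.0580, h₀ = 1.6288 rad.
Bracket: h₀ sin ϕ sin δ + cos ϕ cos δ sin h₀ = 1.6288×0.60460×0.07615 + 0.79653×0.99710×0.99832 = 0.074990 + 0.792886 = 0.867876.
Q̄ = (S_0/π) × [bracket] = (2864/π) × 0.867876 = 791.19 W/m².
— Configuration B (ϕ=+64.5°):
Solar declination: sin δ = sin ε · sin L_s = sin 20.60° × sin 189.7° = -0.05928, so δ = -3.399°.
cos h₀ = −tan(+64.5°) tan(-3.399°) = 0.1245, h₀ = 1.4460 rad.
Bracket: h₀ sin ϕ sin δ + cos ϕ cos δ sin h₀ = 1.4460×0.90259×-0.05928 + 0.43051×0.99824×0.99222 = -0.077369 + 0.426409 = 0.349040.
Q̄ = (S_0/π) × [bracket] = (2864/π) × 0.349040 = 318.20 W/m².
Ratio Q̄_A / Q̄_B = 791.19 / 318.20 = 2.486.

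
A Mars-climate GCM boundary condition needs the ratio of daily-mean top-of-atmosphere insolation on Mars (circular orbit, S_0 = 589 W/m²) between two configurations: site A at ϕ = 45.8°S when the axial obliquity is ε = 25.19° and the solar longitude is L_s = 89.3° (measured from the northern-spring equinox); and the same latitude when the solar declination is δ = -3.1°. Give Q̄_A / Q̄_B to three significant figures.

— Configuration A (ϕ=-45.8°):
Solar declination: sin δ = sin ε · sin L_s = sin 25.19° × sin 89.3° = 0.42559, so δ = +25.188°.
cos h₀ = −tan(-45.8°) tan(+25.188°) = 0.4836, h₀ = 1.0660 rad.
Bracket: h₀ sin ϕ sin δ + cos ϕ cos δ sin h₀ = 1.0660×-0.71691×0.42559 + 0.69717×0.90492×0.87527 = -0.325247 + 0.552193 = 0.226946.
Q̄ = (S_0/π) × [bracket] = (589/π) × 0.226946 = 42.549 W/m².
— Configuration B (ϕ=-45.8°):
cos h₀ = −tan(-45.8°) tan(-3.100°) = -0.0557, h₀ = 1.6265 rad.
Bracket: h₀ sin ϕ sin δ + cos ϕ cos δ sin h₀ = 1.6265×-0.71691×-0.05408 + 0.69717×0.99854×0.99845 = 0.063060 + 0.695073 = 0.758133.
Q̄ = (S_0/π) × [bracket] = (589/π) × 0.758133 = 142.14 W/m².
Ratio Q̄_A / Q̄_B = 42.549 / 142.14 = 0.2993.

Q̄_A / Q̄_B ≈ 0.299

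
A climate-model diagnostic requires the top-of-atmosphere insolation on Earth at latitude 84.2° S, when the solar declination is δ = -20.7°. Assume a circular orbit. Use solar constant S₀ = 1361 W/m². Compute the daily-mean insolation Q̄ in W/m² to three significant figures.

Q̄ ≈ 479 W/m²

cos H₀ = −tan(-84.2°) tan(-20.700°) = -3.7200 ≤ −1 ⇒ polar day, H₀ = π.
Bracket: H₀ sin φ sin δ + cos φ cos δ sin H₀ = 3.1416×-0.99488×-0.35347 + 0.10106×0.93544×0.00000 = 1.104776 + 0.000000 = 1.104776.
Q̄ = (S₀/π) × [bracket] = (1361/π) × 1.104776 = 478.6 W/m².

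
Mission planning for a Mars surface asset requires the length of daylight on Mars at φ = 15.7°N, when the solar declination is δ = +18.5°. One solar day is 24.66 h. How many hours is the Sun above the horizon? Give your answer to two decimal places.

13.07 h

cos H₀ = −tan φ · tan δ = −tan(+15.7°) × tan(+18.500°) = -0.0941, so H₀ = 1.6650 rad = 95.40°.
Daylight = 2H₀/(2π) × 24.66 h = (1.6650/π) × 24.66 = 13.07 h.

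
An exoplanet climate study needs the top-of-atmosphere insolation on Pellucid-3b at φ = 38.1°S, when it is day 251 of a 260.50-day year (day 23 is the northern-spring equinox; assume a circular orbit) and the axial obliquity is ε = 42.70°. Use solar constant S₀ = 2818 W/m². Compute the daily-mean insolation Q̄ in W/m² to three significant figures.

Q̄ ≈ 1.09e+03 W/m²

Solar longitude: λ_s = 360° × (251 − 23)/260.50 = 315.086°.
sin δ = sin 42.70° × sin 315.086° = -0.47881, so δ = -28.608°.
cos H₀ = −tan(-38.1°) tan(-28.608°) = -0.4276, H₀ = 2.0127 rad.
Bracket: H₀ sin φ sin δ + cos φ cos δ sin H₀ = 2.0127×-0.61704×-0.47881 + 0.78694×0.87792×0.90395 = 0.594642 + 0.624512 = 1.219154.
Q̄ = (S₀/π) × [bracket] = (2818/π) × 1.219154 = 1094 W/m².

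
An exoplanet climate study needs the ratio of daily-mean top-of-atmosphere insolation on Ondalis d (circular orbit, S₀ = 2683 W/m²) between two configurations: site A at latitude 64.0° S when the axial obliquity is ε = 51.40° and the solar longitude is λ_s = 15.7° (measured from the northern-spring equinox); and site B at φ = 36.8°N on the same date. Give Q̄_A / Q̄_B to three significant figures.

Q̄_A / Q̄_B ≈ 0.174

— Configuration A (φ=-64.0°):
Solar declination: sin δ = sin ε · sin λ_s = sin 51.40° × sin 15.7° = 0.21148, so δ = +12.209°.
cos H₀ = −tan(-64.0°) tan(+12.209°) = 0.4436, H₀ = 1.1111 rad.
Bracket: H₀ sin φ sin δ + cos φ cos δ sin H₀ = 1.1111×-0.89879×0.21148 + 0.43837×0.97738×0.89621 = -0.211194 + 0.383985 = 0.172791.
Q̄ = (S₀/π) × [bracket] = (2683/π) × 0.172791 = 147.57 W/m².
— Configuration B (φ=+36.8°):
cos H₀ = −tan(+36.8°) tan(+12.209°) = -0.1619, H₀ = 1.7334 rad.
Bracket: H₀ sin φ sin δ + cos φ cos δ sin H₀ = 1.7334×0.59902×0.21148 + 0.80073×0.97738×0.98681 = 0.219588 + 0.772295 = 0.991883.
Q̄ = (S₀/π) × [bracket] = (2683/π) × 0.991883 = 847.09 W/m².
Ratio Q̄_A / Q̄_B = 147.57 / 847.09 = 0.1742.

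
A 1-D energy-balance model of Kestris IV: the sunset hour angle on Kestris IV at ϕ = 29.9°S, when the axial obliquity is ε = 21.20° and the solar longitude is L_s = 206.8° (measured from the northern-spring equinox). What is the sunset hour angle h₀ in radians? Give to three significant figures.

Solar declination: sin δ = sin ε · sin L_s = sin 21.20° × sin 206.8° = -0.16305, so δ = -9.384°.
cos h₀ = −tan ϕ · tan δ = −tan(-29.9°) × tan(-9.384°) = -0.0950, so h₀ = 1.6660 rad = 95.45°.

h₀ = 1.67 rad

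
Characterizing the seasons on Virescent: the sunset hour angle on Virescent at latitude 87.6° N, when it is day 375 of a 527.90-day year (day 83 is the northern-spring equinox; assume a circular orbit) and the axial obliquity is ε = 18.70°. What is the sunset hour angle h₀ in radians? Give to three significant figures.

h₀ = 0.00 rad

Solar longitude: L_s = 360° × (375 − 83)/527.90 = 199.129°.
sin δ = sin 18.70° × sin 199.129° = -0.10506, so δ = -6.031°.
cos h₀ = −tan ϕ · tan δ = 2.5206 ≥ 1, so the host star never rises (polar night) and h₀ = 0.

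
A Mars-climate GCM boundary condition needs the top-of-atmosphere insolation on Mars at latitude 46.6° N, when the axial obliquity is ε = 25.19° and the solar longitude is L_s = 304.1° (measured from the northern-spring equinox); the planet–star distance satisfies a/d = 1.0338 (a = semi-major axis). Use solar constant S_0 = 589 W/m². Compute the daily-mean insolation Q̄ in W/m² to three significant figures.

Q̄ ≈ 58.6 W/m²

Solar declination: sin δ = sin ε · sin L_s = sin 25.19° × sin 304.1° = -0.35244, so δ = -20.637°.
cos h₀ = −tan(+46.6°) tan(-20.637°) = 0.3982, h₀ = 1.1612 rad.
Bracket: h₀ sin ϕ sin δ + cos ϕ cos δ sin h₀ = 1.1612×0.72657×-0.35244 + 0.68709×0.93583×0.91728 = -0.297351 + 0.589811 = 0.292460.
Inverse-square distance factor (a/d)² = 1.0338² = 1.068742.
Q̄ = (S_0/π) × 1.068742 × [bracket] = (589/π) × 1.068742 × 0.292460 = 58.60 W/m².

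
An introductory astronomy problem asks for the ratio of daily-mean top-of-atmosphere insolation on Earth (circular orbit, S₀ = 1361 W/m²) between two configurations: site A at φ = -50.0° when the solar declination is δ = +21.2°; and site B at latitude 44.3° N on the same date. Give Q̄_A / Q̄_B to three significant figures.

Q̄_A / Q̄_B ≈ 0.206

— Configuration A (φ=-50.0°):
cos H₀ = −tan(-50.0°) tan(+21.200°) = 0.4623, H₀ = 1.0903 rad.
Bracket: H₀ sin φ sin δ + cos φ cos δ sin H₀ = 1.0903×-0.76604×0.36162 + 0.64279×0.93232×0.88675 = -0.302030 + 0.531417 = 0.229387.
Q̄ = (S₀/π) × [bracket] = (1361/π) × 0.229387 = 99.375 W/m².
— Configuration B (φ=+44.3°):
cos H₀ = −tan(+44.3°) tan(+21.200°) = -0.3785, H₀ = 1.9590 rad.
Bracket: H₀ sin φ sin δ + cos φ cos δ sin H₀ = 1.9590×0.69842×0.36162 + 0.71569×0.93232×0.92560 = 0.494770 + 0.617609 = 1.112379.
Q̄ = (S₀/π) × [bracket] = (1361/π) × 1.112379 = 481.90 W/m².
Ratio Q̄_A / Q̄_B = 99.375 / 481.90 = 0.2062.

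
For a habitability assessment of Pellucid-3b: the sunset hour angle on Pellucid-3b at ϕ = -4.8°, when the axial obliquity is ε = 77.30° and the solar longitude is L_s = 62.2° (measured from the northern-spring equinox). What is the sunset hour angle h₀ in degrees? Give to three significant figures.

Solar declination: sin δ = sin ε · sin L_s = sin 77.30° × sin 62.2° = 0.86294, so δ = +59.648°.
cos h₀ = −tan ϕ · tan δ = −tan(-4.8°) × tan(+59.648°) = 0.1434, so h₀ = 1.4269 rad = 81.76°.

h₀ = 81.8°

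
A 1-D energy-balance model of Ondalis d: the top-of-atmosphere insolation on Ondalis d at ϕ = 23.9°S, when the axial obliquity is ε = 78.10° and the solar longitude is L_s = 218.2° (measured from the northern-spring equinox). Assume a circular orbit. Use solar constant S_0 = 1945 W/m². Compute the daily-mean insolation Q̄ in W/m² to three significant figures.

Q̄ ≈ 715 W/m²

Solar declination: sin δ = sin ε · sin L_s = sin 78.10° × sin 218.2° = -0.60512, so δ = -37.237°.
cos h₀ = −tan(-23.9°) tan(-37.237°) = -0.3368, h₀ = 1.9143 rad.
Bracket: h₀ sin ϕ sin δ + cos ϕ cos δ sin h₀ = 1.9143×-0.40514×-0.60512 + 0.91425×0.79614×0.94157 = 0.469307 + 0.685341 = 1.154648.
Q̄ = (S_0/π) × [bracket] = (1945/π) × 1.154648 = 714.9 W/m².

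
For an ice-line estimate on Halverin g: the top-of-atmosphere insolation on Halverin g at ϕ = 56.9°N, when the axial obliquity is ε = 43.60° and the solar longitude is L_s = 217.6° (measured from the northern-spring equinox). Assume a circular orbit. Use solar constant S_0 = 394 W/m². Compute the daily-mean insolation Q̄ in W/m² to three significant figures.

Q̄ ≈ 9.21 W/m²

Solar declination: sin δ = sin ε · sin L_s = sin 43.60° × sin 217.6° = -0.42077, so δ = -24.883°.
cos h₀ = −tan(+56.9°) tan(-24.883°) = 0.7115, h₀ = 0.7792 rad.
Bracket: h₀ sin ϕ sin δ + cos ϕ cos δ sin h₀ = 0.7792×0.83772×-0.42077 + 0.54610×0.90717×0.70268 = -0.274658 + 0.348112 = 0.073454.
Q̄ = (S_0/π) × [bracket] = (394/π) × 0.073454 = 9.212 W/m².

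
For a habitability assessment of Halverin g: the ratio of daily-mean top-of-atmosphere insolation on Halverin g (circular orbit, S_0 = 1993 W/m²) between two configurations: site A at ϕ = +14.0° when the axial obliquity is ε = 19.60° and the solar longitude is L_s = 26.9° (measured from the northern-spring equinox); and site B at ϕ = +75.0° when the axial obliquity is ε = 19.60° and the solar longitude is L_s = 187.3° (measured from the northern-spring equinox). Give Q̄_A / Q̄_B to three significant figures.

— Configuration A (ϕ=+14.0°):
Solar declination: sin δ = sin ε · sin L_s = sin 19.60° × sin 26.9° = 0.15177, so δ = +8.730°.
cos h₀ = −tan(+14.0°) tan(+8.730°) = -0.0383, h₀ = 1.6091 rad.
Bracket: h₀ sin ϕ sin δ + cos ϕ cos δ sin h₀ = 1.6091×0.24192×0.15177 + 0.97030×0.98842×0.99927 = 0.059080 + 0.958364 = 1.017444.
Q̄ = (S_0/π) × [bracket] = (1993/π) × 1.017444 = 645.46 W/m².
— Configuration B (ϕ=+75.0°):
Solar declination: sin δ = sin ε · sin L_s = sin 19.60° × sin 187.3° = -0.04262, so δ = -2.443°.
cos h₀ = −tan(+75.0°) tan(-2.443°) = 0.1592, h₀ = 1.4109 rad.
Bracket: h₀ sin ϕ sin δ + cos ϕ cos δ sin h₀ = 1.4109×0.96593×-0.04262 + 0.25882×0.99909×0.98724 = -0.058084 + 0.255285 = 0.197201.
Q̄ = (S_0/π) × [bracket] = (1993/π) × 0.197201 = 125.10 W/m².
Ratio Q̄_A / Q̄_B = 645.46 / 125.10 = 5.160.

Q̄_A / Q̄_B ≈ 5.16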